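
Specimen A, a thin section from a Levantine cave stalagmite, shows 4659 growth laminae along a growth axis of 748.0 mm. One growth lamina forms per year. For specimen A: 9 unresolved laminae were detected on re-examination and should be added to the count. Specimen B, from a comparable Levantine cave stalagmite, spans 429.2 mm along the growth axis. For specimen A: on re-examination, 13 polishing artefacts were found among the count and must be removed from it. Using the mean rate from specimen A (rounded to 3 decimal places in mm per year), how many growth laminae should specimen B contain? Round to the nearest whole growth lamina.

Specimen A: true growth lamina count = 4659 − 13 + 9 = 4655.
A: Mean rate = 748.0 mm / 4655 years ≈ 0.161 mm/year.
Specimen B: 429.2 mm / 0.161 mm per year = 2665.84 years ≈ 2666 growth laminae.

2666 growth laminae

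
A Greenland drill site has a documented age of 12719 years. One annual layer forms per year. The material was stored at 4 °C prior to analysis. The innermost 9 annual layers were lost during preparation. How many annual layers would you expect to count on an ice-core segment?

12710 annual layers

At one annual layer per year, 12719 years correspond to 12719 annual layers.
Subtracting the 9 annual layers not captured gives 12719 − 9 = 12710 annual layers in the record.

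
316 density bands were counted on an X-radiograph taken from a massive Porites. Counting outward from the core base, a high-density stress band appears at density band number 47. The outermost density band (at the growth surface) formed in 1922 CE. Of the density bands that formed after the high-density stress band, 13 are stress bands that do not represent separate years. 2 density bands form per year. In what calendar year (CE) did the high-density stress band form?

1794 CE

The high-density stress band sits at density band 47 from the core base, so 316 − 47 = 269 density bands formed after it.
269 − 13 false = 256 true density bands after the high-density stress band.
Dividing by 2 density bands per year: 256 / 2 = 128 years.
Counting back 128 years from 1922 CE places the high-density stress band in 1922 − 128 = 1794 CE.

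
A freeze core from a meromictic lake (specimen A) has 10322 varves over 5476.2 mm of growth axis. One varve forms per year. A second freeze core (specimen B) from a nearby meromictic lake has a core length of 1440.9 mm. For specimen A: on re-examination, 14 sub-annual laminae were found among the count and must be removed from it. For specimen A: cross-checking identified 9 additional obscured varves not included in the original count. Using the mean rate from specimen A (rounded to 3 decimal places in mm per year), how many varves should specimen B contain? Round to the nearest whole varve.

Specimen A: correcting the raw count gives 10322 − 14 + 9 = 10317 true varves.
A: Mean rate = 5476.2 mm / 10317 years ≈ 0.531 mm/yr.
B spans 1440.9 / 0.531 = 2713.56 years ≈ 2714 varves.

2714 varves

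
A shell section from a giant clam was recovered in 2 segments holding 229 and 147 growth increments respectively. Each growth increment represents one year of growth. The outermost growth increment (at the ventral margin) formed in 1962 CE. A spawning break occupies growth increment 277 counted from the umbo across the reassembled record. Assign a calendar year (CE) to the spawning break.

Total growth increments = 229 + 147 = 376.
376 − 277 = 99 growth increments lie beyond the spawning break toward the ventral margin.
The growth increment at the ventral margin is 1962 CE, so the spawning break dates to 1962 − 99 = 1863 CE.

1863 CE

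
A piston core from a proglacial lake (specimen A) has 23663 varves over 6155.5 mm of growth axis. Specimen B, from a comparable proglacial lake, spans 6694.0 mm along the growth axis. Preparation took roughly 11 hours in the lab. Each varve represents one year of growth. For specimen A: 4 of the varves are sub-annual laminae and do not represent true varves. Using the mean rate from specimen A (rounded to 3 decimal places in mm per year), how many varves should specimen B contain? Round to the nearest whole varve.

25746 varves

Specimen A: after corrections the count is 23663 − 4 = 23659 varves.
A: Mean rate = 6155.5 mm / 23659 years ≈ 0.260 mm per year.
For B, 6694.0 / 0.260 = 25746.15 years ≈ 25746 varves.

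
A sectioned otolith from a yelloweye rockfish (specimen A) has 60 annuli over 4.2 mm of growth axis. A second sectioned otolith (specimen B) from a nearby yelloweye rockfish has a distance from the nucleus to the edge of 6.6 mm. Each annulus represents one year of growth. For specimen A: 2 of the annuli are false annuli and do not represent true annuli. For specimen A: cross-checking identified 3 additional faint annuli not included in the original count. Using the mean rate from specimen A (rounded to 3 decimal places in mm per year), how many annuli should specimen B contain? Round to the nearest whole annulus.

Specimen A: after corrections the count is 60 − 2 + 3 = 61 annuli.
A: Extension rate ≈ 4.2 / 61 = 0.069 mm/year.
Specimen B: 6.6 mm / 0.069 mm per year = 95.65 years ≈ 96 annuli.

96 annuli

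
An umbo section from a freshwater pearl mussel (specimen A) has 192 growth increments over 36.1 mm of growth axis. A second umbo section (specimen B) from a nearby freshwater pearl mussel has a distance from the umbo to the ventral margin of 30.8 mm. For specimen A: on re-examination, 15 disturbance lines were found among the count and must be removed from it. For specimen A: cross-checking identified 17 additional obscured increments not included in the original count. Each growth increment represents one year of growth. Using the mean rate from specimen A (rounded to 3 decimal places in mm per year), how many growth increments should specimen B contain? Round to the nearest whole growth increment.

166 growth increments

Specimen A: correcting the raw count gives 192 − 15 + 17 = 194 true growth increments.
A: 36.1 mm over 194 years gives 36.1 / 194 ≈ 0.186 mm/yr.
For B, 30.8 / 0.186 = 165.59 years ≈ 166 growth increments.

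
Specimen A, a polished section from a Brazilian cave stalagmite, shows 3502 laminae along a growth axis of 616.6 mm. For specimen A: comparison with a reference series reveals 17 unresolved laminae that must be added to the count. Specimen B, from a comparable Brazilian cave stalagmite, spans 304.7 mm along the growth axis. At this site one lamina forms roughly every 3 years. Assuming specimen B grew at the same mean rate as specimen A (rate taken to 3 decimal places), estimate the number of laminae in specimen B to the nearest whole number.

1751 laminae

Specimen A: after corrections the count is 3502 + 17 = 3519 laminae.
Specimen A: at 3 years per lamina, 3519 × 3 = 10557 years.
A: 616.6 mm over 10557 years gives 616.6 / 10557 ≈ 0.058 mm/yr.
For B, 304.7 / 0.058 = 5253.45 years; at 3 years per lamina that is 5253.45 / 3 ≈ 1751 laminae.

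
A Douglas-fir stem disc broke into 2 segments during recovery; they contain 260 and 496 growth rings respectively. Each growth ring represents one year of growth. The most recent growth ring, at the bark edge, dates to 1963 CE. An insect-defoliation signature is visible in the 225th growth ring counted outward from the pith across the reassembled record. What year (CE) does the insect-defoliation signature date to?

Total growth rings = 260 + 496 = 756.
The insect-defoliation signature sits at growth ring 225 from the pith, so 756 − 225 = 531 growth rings formed after it.
The growth ring at the bark edge is 1963 CE, so the insect-defoliation signature dates to 1963 − 531 = 1432 CE.

1432 CE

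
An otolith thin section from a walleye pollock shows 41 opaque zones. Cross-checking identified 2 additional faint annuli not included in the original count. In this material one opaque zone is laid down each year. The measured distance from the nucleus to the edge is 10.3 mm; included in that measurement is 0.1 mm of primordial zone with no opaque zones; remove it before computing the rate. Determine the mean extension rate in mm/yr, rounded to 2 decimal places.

0.24 mm/yr

After corrections the count is 41 + 2 = 43 opaque zones.
Removing the 0.1 mm offcut leaves 10.3 − 0.1 = 10.2 mm.
Extension rate ≈ 10.2 / 43 = 0.24 mm/yr.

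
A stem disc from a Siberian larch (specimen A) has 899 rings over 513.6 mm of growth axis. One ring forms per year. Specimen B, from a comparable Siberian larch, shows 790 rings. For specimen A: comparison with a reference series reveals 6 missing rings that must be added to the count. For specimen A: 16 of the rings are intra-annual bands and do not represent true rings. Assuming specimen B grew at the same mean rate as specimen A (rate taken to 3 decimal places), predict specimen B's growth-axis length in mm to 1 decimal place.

456.6 mm

Specimen A: true ring count = 899 − 16 + 6 = 889.
A: Mean rate = 513.6 mm / 889 years ≈ 0.578 mm/year.
For B, 0.578 mm/year × 790 years = 456.6 mm.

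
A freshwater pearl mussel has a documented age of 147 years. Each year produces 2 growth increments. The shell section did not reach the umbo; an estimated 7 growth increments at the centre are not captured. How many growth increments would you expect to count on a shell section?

Expected growth increments: 147 × 2 = 294.
294 − 7 missed = 287 growth increments expected in the prepared section.

287 growth increments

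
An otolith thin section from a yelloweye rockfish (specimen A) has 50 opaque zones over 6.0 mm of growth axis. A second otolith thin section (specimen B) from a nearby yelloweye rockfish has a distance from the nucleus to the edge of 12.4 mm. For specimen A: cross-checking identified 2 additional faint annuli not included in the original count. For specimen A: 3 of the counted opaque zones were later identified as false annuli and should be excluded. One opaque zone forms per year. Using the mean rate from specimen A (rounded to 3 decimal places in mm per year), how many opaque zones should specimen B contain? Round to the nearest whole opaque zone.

Specimen A: after corrections the count is 50 − 3 + 2 = 49 opaque zones.
A: Extension rate ≈ 6.0 / 49 = 0.122 mm per year.
For B, 12.4 / 0.122 = 101.64 years ≈ 102 opaque zones.

102 opaque zones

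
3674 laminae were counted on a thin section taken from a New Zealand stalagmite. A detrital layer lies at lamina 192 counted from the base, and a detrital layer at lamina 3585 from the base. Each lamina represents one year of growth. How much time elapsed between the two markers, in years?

3585 − 192 = 3393 laminae lie between the two events.
That is 3393 years at one lamina per year.

3393 years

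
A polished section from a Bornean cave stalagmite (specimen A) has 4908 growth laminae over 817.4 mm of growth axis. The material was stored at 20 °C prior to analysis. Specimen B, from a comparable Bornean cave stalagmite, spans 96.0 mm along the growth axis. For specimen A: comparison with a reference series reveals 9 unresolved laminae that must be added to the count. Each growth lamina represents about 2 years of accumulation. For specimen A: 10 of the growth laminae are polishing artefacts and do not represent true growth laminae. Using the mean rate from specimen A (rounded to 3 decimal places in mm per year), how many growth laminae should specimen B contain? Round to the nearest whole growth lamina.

578 growth laminae

Specimen A: after corrections the count is 4908 − 10 + 9 = 4907 growth laminae.
Specimen A: at 2 years per growth lamina, 4907 × 2 = 9814 years.
A: Mean rate = 817.4 mm / 9814 years ≈ 0.083 mm per year.
Specimen B: 96.0 mm / 0.083 mm per year = 1156.63 years; at 2 years per growth lamina that is 1156.63 / 2 ≈ 578 growth laminae.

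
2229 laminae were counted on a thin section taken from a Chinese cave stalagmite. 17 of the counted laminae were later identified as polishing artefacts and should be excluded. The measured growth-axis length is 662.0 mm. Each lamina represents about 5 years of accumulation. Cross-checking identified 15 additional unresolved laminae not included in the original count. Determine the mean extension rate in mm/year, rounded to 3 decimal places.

Adjusted count: 2229 − 17 + 15 = 2227 laminae.
2227 laminae at 5 years each span 2227 × 5 = 11135 years.
Extension rate ≈ 662.0 / 11135 = 0.059 mm/year.

0.059 mm/year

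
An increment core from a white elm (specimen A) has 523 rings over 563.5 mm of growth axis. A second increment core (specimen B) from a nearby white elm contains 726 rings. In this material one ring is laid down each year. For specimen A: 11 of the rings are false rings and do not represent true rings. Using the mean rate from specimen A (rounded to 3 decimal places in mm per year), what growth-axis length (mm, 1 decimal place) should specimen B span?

799.3 mm

Specimen A: true ring count = 523 − 11 = 512.
A: 563.5 mm over 512 years gives 563.5 / 512 ≈ 1.101 mm/year.
For B, 1.101 mm/year × 726 years = 799.3 mm.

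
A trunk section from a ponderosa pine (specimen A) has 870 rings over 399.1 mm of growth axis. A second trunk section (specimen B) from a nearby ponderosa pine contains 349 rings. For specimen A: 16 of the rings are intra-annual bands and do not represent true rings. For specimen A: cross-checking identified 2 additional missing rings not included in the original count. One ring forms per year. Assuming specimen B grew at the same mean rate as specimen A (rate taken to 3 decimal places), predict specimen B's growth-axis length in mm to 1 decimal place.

Specimen A: true ring count = 870 − 16 + 2 = 856.
A: 399.1 mm over 856 years gives 399.1 / 856 ≈ 0.466 mm per year.
For B, 0.466 mm/year × 349 years = 162.6 mm.

162.6 mm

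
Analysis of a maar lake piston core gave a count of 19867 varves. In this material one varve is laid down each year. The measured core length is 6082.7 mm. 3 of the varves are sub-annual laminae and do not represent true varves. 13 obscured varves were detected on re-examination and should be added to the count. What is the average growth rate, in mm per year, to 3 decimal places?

After corrections the count is 19867 − 3 + 13 = 19877 varves.
6082.7 mm over 19877 years gives 6082.7 / 19877 ≈ 0.306 mm per year.

0.306 mm per year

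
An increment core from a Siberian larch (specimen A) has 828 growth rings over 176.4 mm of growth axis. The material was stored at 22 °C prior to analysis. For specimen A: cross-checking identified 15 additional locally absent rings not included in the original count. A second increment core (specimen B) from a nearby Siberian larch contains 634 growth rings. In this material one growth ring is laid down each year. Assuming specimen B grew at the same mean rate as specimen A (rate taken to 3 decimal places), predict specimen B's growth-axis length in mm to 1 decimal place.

Specimen A: adjusted count: 828 + 15 = 843 growth rings.
A: Mean rate = 176.4 mm / 843 years ≈ 0.209 mm/yr.
B's length ≈ 0.209 × 634 = 132.5 mm.

132.5 mm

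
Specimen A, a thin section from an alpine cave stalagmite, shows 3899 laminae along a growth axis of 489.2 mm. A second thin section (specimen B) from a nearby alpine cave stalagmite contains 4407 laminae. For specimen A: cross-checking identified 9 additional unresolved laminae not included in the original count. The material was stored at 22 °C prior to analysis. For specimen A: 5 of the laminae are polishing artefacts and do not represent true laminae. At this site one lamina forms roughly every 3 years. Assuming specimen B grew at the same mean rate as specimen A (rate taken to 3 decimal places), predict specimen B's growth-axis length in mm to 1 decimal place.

555.3 mm

Specimen A: true lamina count = 3899 − 5 + 9 = 3903.
Specimen A: 3903 laminae at 3 years each span 3903 × 3 = 11709 years.
A: Extension rate ≈ 489.2 / 11709 = 0.042 mm per year.
Specimen B: 4407 laminae at 3 years each span 4407 × 3 = 13221 years. B's length ≈ 0.042 × 13221 = 555.3 mm.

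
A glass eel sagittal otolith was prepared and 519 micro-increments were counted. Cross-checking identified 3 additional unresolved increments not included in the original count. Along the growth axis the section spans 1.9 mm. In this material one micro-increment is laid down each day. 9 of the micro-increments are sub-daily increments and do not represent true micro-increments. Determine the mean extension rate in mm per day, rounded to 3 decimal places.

True micro-increment count = 519 − 9 + 3 = 513.
1.9 mm over 513 days gives 1.9 / 513 ≈ 0.004 mm per day.

0.004 mm per day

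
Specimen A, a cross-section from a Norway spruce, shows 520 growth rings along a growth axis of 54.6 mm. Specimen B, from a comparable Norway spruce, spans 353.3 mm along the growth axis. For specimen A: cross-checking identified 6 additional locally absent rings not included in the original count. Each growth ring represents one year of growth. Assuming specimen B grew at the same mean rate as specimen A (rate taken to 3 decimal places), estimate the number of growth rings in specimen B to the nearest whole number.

Specimen A: correcting the raw count gives 520 + 6 = 526 true growth rings.
A: Mean rate = 54.6 mm / 526 years ≈ 0.104 mm per year.
B spans 353.3 / 0.104 = 3397.12 years ≈ 3397 growth rings.

3397 growth rings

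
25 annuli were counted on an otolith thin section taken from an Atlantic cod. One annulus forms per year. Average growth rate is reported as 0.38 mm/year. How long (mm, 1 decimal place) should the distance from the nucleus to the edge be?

The record spans 25 years at 0.38 mm per year.
Length ≈ 0.38 × 25 = 9.5 mm.

9.5 mm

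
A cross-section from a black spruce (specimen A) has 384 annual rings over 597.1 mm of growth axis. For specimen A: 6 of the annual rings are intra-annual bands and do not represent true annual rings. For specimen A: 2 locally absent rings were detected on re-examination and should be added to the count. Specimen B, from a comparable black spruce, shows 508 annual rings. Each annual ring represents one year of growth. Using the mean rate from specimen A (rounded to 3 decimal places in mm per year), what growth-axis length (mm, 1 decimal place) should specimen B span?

Specimen A: true annual ring count = 384 − 6 + 2 = 380.
A: Extension rate ≈ 597.1 / 380 = 1.571 mm/year.
Length of B = 1.571 × 508 = 798.1 mm.

798.1 mm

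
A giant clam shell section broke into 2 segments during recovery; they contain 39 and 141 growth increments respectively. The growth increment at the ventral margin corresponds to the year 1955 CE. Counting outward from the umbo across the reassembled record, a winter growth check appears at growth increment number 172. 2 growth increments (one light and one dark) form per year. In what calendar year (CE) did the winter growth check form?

Total growth increments = 39 + 141 = 180.
180 − 172 = 8 growth increments lie beyond the winter growth check toward the ventral margin.
With 2 growth increments per year, 8 / 2 = 4 years.
1955 − 4 = 1951 CE.

1951 CE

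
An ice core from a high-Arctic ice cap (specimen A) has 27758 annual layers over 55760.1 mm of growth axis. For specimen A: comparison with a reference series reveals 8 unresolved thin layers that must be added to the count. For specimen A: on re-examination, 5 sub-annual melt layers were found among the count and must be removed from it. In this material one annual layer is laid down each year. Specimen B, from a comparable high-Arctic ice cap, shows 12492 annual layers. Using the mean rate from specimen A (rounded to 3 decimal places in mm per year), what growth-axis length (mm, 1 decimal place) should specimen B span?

Specimen A: true annual layer count = 27758 − 5 + 8 = 27761.
A: Mean rate = 55760.1 mm / 27761 years ≈ 2.009 mm/yr.
B's length ≈ 2.009 × 12492 = 25096.4 mm.

25096.4 mm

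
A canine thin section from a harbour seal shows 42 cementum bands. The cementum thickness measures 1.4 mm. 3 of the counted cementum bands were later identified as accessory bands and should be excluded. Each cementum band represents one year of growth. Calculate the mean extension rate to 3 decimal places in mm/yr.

0.036 mm/yr

After corrections the count is 42 − 3 = 39 cementum bands.
Extension rate ≈ 1.4 / 39 = 0.036 mm/yr.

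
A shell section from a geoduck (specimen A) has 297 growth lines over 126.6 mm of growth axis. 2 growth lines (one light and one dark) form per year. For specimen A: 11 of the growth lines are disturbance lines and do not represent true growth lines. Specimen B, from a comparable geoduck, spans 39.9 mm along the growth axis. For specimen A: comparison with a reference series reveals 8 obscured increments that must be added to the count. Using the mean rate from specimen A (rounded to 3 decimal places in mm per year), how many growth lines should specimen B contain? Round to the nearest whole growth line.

Specimen A: correcting the raw count gives 297 − 11 + 8 = 294 true growth lines.
Specimen A: dividing by 2 growth lines per year: 294 / 2 = 147 years.
A: 126.6 mm over 147 years gives 126.6 / 147 ≈ 0.861 mm/year.
B spans 39.9 / 0.861 = 46.34 years; at 2 growth lines per year that is 46.34 × 2 ≈ 93 growth lines.

93 growth lines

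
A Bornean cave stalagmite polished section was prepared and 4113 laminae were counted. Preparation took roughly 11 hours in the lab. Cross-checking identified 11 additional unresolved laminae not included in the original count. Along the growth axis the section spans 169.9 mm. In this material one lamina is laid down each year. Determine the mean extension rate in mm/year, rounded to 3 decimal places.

0.041 mm/year

After corrections the count is 4113 + 11 = 4124 laminae.
Mean rate = 169.9 mm / 4124 years ≈ 0.041 mm/year.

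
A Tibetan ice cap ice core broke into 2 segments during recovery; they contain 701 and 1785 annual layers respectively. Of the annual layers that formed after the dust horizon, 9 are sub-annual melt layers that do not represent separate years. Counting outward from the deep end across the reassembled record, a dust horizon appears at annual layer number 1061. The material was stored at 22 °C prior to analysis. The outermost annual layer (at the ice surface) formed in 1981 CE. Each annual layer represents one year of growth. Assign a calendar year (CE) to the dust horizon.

565 CE

Total annual layers = 701 + 1785 = 2486.
Between annual layer 1061 and the ice surface there are 2486 − 1061 = 1425 annual layers.
Excluding 9 false annual layers: 1425 − 9 = 1416.
Counting back 1416 years from 1981 CE places the dust horizon in 1981 − 1416 = 565 CE.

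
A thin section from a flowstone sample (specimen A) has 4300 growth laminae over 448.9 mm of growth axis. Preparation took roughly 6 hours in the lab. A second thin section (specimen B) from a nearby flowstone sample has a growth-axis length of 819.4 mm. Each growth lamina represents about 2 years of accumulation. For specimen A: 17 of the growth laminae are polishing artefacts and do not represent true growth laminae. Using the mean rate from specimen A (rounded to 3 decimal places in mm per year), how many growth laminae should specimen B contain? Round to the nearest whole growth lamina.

Specimen A: adjusted count: 4300 − 17 = 4283 growth laminae.
Specimen A: multiplying by 2 years per growth lamina: 4283 × 2 = 8566 years.
A: Mean rate = 448.9 mm / 8566 years ≈ 0.052 mm per year.
Specimen B: 819.4 mm / 0.052 mm per year = 15757.69 years; at 2 years per growth lamina that is 15757.69 / 2 ≈ 7879 growth laminae.

7879 growth laminae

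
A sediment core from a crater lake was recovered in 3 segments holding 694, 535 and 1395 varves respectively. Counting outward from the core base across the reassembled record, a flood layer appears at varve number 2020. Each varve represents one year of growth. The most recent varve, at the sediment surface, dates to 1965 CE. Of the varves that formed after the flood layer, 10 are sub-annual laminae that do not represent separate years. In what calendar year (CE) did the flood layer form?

1371 CE

Total varves = 694 + 535 + 1395 = 2624.
2624 − 2020 = 604 varves lie beyond the flood layer toward the sediment surface.
604 − 10 false = 594 true varves after the flood layer.
The varve at the sediment surface is 1965 CE, so the flood layer dates to 1965 − 594 = 1371 CE.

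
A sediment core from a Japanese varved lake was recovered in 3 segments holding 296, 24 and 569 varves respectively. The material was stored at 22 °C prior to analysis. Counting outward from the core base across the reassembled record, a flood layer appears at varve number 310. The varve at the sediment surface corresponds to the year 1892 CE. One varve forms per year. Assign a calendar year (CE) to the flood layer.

Total varves = 296 + 24 + 569 = 889.
889 − 310 = 579 varves lie beyond the flood layer toward the sediment surface.
The varve at the sediment surface is 1892 CE, so the flood layer dates to 1892 − 579 = 1313 CE.

1313 CE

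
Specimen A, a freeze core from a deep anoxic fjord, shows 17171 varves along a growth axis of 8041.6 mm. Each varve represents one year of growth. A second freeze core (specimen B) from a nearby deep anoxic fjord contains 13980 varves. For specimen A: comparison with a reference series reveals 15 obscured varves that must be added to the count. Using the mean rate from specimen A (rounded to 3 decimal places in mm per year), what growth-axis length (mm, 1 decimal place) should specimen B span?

Specimen A: after corrections the count is 17171 + 15 = 17186 varves.
A: Extension rate ≈ 8041.6 / 17186 = 0.468 mm/year.
Length of B = 0.468 × 13980 = 6542.6 mm.

6542.6 mm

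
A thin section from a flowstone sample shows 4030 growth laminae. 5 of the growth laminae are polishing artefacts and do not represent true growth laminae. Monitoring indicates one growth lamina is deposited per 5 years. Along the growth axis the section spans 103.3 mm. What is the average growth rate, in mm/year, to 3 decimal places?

Correcting the raw count gives 4030 − 5 = 4025 true growth laminae.
Multiplying by 5 years per growth lamina: 4025 × 5 = 20125 years.
Mean rate = 103.3 mm / 20125 years ≈ 0.005 mm/year.

0.005 mm/year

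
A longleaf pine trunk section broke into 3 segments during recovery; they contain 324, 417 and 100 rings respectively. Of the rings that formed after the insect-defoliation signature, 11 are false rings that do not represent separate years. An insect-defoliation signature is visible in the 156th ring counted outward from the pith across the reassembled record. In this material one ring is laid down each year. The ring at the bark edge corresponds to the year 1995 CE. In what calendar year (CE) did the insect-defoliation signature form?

1321 CE

Total rings = 324 + 417 + 100 = 841.
Between ring 156 and the bark edge there are 841 − 156 = 685 rings.
Removing the 11 false rings leaves 685 − 11 = 674 true rings beyond the insect-defoliation signature.
Counting back 674 years from 1995 CE places the insect-defoliation signature in 1995 − 674 = 1321 CE.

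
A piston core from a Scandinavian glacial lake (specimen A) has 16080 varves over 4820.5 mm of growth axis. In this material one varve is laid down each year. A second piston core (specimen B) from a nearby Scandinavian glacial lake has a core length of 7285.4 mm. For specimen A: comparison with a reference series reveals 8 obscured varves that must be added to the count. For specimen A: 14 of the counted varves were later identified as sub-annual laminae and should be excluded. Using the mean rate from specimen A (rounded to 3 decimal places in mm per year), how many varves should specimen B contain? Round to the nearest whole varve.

Specimen A: correcting the raw count gives 16080 − 14 + 8 = 16074 true varves.
A: Extension rate ≈ 4820.5 / 16074 = 0.300 mm/year.
Specimen B: 7285.4 mm / 0.300 mm per year = 24284.67 years ≈ 24285 varves.

24285 varves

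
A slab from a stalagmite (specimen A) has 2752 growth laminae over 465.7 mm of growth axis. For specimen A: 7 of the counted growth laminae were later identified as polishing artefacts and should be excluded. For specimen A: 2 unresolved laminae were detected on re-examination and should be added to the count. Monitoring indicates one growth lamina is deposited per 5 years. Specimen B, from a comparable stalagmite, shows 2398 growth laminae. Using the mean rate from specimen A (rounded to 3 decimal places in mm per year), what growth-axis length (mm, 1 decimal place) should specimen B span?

Specimen A: adjusted count: 2752 − 7 + 2 = 2747 growth laminae.
Specimen A: multiplying by 5 years per growth lamina: 2747 × 5 = 13735 years.
A: 465.7 mm over 13735 years gives 465.7 / 13735 ≈ 0.034 mm/yr.
Specimen B: at 5 years per growth lamina, 2398 × 5 = 11990 years. Length of B = 0.034 × 11990 = 407.7 mm.

407.7 mm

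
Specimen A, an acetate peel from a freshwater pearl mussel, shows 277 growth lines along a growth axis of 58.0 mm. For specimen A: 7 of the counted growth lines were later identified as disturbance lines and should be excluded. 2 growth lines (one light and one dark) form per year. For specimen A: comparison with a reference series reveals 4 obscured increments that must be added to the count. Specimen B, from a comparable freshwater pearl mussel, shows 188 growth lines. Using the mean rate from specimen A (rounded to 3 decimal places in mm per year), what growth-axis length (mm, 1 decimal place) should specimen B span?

39.8 mm

Specimen A: true growth line count = 277 − 7 + 4 = 274.
Specimen A: with 2 growth lines per year, 274 / 2 = 137 years.
A: Mean rate = 58.0 mm / 137 years ≈ 0.423 mm/year.
Specimen B: 188 growth lines at 2 per year is 188 / 2 = 94 years. B's length ≈ 0.423 × 94 = 39.8 mm.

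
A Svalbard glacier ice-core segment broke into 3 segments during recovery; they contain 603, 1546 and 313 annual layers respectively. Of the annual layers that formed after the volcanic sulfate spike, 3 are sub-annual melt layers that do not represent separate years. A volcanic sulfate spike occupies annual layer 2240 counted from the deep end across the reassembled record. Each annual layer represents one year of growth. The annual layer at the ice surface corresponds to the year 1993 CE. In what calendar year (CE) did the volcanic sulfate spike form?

1774 CE

Total annual layers = 603 + 1546 + 313 = 2462.
2462 − 2240 = 222 annual layers lie beyond the volcanic sulfate spike toward the ice surface.
222 − 3 false = 219 true annual layers after the volcanic sulfate spike.
Counting back 219 years from 1993 CE places the volcanic sulfate spike in 1993 − 219 = 1774 CE.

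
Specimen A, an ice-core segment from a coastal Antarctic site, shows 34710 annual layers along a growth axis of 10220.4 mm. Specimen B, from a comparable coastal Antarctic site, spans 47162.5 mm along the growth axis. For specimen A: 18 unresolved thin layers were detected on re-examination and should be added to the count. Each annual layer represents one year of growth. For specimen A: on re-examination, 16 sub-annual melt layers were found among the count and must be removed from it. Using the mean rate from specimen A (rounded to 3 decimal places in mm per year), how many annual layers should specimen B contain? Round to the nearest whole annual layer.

Specimen A: adjusted count: 34710 − 16 + 18 = 34712 annual layers.
A: Extension rate ≈ 10220.4 / 34712 = 0.294 mm per year.
B spans 47162.5 / 0.294 = 160416.67 years ≈ 160417 annual layers.

160417 annual layers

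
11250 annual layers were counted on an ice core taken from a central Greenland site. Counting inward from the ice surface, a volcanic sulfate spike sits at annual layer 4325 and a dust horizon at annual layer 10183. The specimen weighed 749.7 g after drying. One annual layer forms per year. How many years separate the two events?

5858 years

The two markers are separated by 10183 − 4325 = 5858 annual layers.
One annual layer per year makes the interval 5858 years.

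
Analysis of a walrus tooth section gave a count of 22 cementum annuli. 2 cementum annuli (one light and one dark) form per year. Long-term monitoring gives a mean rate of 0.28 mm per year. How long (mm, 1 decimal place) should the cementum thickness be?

Dividing by 2 cementum annuli per year: 22 / 2 = 11 years.
Length ≈ 0.28 × 11 = 3.1 mm.

3.1 mm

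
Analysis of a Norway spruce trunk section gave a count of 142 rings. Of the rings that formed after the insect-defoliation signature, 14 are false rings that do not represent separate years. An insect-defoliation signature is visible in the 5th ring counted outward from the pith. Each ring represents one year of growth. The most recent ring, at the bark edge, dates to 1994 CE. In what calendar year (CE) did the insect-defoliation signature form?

142 − 5 = 137 rings lie beyond the insect-defoliation signature toward the bark edge.
Excluding 14 false rings: 137 − 14 = 123.
1994 − 123 = 1871 CE.

1871 CE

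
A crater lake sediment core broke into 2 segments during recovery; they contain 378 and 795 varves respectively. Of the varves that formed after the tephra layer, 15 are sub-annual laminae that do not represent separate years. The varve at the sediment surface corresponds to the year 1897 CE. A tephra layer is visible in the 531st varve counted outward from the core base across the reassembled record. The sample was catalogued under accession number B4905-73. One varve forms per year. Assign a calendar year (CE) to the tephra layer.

1270 CE

Total varves = 378 + 795 = 1173.
1173 − 531 = 642 varves lie beyond the tephra layer toward the sediment surface.
Removing the 15 false varves leaves 642 − 15 = 627 true varves beyond the tephra layer.
Counting back 627 years from 1897 CE places the tephra layer in 1897 − 627 = 1270 CE.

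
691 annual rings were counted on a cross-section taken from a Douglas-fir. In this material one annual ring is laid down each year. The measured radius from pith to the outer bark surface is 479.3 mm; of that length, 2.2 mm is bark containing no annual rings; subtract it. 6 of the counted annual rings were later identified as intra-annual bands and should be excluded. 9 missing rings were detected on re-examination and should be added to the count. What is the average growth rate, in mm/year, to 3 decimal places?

After corrections the count is 691 − 6 + 9 = 694 annual rings.
Net length = 479.3 − 2.2 = 477.1 mm.
477.1 mm over 694 years gives 477.1 / 694 ≈ 0.687 mm/year.

0.687 mm/year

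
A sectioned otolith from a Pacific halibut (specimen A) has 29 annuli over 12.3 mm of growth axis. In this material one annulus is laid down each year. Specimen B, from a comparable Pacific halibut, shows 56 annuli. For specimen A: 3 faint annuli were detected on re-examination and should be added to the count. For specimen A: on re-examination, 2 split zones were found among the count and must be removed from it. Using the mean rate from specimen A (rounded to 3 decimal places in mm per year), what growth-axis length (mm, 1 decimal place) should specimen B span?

Specimen A: after corrections the count is 29 − 2 + 3 = 30 annuli.
A: 12.3 mm over 30 years gives 12.3 / 30 ≈ 0.410 mm per year.
B's length ≈ 0.410 × 56 = 23.0 mm.

23.0 mm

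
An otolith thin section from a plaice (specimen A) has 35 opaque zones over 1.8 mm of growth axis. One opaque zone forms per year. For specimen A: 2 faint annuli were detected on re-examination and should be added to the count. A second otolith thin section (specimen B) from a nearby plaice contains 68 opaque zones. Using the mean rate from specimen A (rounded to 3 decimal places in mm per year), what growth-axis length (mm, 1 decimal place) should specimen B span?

3.3 mm

Specimen A: after corrections the count is 35 + 2 = 37 opaque zones.
A: Mean rate = 1.8 mm / 37 years ≈ 0.049 mm/yr.
For B, 0.049 mm/year × 68 years = 3.3 mm.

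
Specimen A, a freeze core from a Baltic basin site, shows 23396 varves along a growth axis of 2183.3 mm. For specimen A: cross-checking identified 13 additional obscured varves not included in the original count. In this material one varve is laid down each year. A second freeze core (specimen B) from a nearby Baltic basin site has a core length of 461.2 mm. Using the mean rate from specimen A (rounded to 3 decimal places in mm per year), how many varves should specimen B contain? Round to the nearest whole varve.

Specimen A: true varve count = 23396 + 13 = 23409.
A: 2183.3 mm over 23409 years gives 2183.3 / 23409 ≈ 0.093 mm/year.
For B, 461.2 / 0.093 = 4959.14 years ≈ 4959 varves.

4959 varves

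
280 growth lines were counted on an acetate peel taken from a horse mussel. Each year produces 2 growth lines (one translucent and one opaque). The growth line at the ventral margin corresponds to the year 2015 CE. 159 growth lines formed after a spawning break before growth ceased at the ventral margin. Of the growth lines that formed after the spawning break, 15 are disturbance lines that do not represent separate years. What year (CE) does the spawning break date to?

159 growth lines post-date the spawning break.
159 − 15 false = 144 true growth lines after the spawning break.
Dividing by 2 growth lines per year: 144 / 2 = 72 years.
The growth line at the ventral margin is 2015 CE, so the spawning break dates to 2015 − 72 = 1943 CE.

1943 CE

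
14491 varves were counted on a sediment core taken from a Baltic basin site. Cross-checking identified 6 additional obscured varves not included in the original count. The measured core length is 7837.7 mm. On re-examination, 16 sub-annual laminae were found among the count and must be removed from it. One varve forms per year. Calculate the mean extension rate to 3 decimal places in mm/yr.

0.541 mm/yr

After corrections the count is 14491 − 16 + 6 = 14481 varves.
Mean rate = 7837.7 mm / 14481 years ≈ 0.541 mm/yr.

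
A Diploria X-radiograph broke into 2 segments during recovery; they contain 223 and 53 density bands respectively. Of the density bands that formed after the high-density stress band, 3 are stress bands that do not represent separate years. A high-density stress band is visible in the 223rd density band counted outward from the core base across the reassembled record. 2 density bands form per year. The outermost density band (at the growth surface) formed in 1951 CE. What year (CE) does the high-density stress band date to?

1926 CE

Total density bands = 223 + 53 = 276.
276 − 223 = 53 density bands lie beyond the high-density stress band toward the growth surface.
53 − 3 false = 50 true density bands after the high-density stress band.
Dividing by 2 density bands per year: 50 / 2 = 25 years.
The density band at the growth surface is 1951 CE, so the high-density stress band dates to 1951 − 25 = 1926 CE.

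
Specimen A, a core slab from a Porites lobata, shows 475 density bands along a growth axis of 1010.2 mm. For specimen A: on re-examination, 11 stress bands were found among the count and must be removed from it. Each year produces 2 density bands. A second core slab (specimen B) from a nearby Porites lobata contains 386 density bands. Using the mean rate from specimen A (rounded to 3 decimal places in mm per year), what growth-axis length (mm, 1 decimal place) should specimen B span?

840.3 mm

Specimen A: true density band count = 475 − 11 = 464.
Specimen A: with 2 density bands per year, 464 / 2 = 232 years.
A: 1010.2 mm over 232 years gives 1010.2 / 232 ≈ 4.354 mm/yr.
Specimen B: with 2 density bands per year, 386 / 2 = 193 years. Length of B = 4.354 × 193 = 840.3 mm.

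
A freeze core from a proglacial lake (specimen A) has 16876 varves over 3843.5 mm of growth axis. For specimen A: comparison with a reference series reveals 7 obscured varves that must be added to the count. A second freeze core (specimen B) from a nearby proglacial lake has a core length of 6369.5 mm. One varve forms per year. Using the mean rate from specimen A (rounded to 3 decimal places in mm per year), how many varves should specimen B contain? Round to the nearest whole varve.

Specimen A: adjusted count: 16876 + 7 = 16883 varves.
A: 3843.5 mm over 16883 years gives 3843.5 / 16883 ≈ 0.228 mm/yr.
B spans 6369.5 / 0.228 = 27936.40 years ≈ 27936 varves.

27936 varves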